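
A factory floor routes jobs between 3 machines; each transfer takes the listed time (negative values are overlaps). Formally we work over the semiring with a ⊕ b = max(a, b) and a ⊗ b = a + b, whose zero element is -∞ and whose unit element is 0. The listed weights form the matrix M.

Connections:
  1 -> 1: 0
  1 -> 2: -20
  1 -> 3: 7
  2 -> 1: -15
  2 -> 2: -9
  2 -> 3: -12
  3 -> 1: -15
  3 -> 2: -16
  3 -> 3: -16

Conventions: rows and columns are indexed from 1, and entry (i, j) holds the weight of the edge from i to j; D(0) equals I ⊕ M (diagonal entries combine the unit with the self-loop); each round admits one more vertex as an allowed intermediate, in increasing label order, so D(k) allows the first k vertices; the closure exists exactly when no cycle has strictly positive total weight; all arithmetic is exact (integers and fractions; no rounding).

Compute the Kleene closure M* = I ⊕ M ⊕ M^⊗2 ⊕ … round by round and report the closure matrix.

D(0):
  [0, -20, 7]
  [-15, 0, -12]
  [-15, -16, 0]
D(1):
  [0, -20, 7]
  [-15, 0, -8]
  [-15, -16, 0]
D(2):
  [0, -20, 7]
  [-15, 0, -8]
  [-15, -16, 0]
D(3):
  [0, -9, 7]
  [-15, 0, -8]
  [-15, -16, 0]
Answer: M* = [[0, -9, 7], [-15, 0, -8], [-15, -16, 0]]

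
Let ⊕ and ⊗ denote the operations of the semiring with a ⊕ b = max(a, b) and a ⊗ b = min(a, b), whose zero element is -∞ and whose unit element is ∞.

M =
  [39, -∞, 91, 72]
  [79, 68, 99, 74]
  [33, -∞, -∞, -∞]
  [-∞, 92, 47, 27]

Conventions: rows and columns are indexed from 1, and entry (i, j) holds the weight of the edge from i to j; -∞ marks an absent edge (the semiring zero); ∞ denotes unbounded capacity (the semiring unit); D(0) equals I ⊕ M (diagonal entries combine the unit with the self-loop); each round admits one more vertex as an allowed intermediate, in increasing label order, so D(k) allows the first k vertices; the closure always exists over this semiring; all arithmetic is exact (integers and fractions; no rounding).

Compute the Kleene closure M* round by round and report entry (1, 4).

D(0):
  [∞, -∞, 91, 72]
  [79, ∞, 99, 74]
  [33, -∞, ∞, -∞]
  [-∞, 92, 47, ∞]
D(1):
  [∞, -∞, 91, 72]
  [79, ∞, 99, 74]
  [33, -∞, ∞, 33]
  [-∞, 92, 47, ∞]
D(2):
  [∞, -∞, 91, 72]
  [79, ∞, 99, 74]
  [33, -∞, ∞, 33]
  [79, 92, 92, ∞]
D(3):
  [∞, -∞, 91, 72]
  [79, ∞, 99, 74]
  [33, -∞, ∞, 33]
  [79, 92, 92, ∞]
D(4):
  [∞, 72, 91, 72]
  [79, ∞, 99, 74]
  [33, 33, ∞, 33]
  [79, 92, 92, ∞]
Answer: M*[1][4] = 72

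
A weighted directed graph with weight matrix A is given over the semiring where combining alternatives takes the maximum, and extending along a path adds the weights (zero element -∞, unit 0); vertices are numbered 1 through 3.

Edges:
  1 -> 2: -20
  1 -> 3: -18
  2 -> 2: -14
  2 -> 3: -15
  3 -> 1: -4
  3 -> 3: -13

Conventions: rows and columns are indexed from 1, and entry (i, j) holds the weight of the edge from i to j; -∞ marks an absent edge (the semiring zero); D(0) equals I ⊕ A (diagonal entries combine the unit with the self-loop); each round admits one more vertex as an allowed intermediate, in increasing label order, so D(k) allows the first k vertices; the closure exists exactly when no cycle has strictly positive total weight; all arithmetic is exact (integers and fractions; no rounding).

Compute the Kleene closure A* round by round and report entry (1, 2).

D(0):
  [0, -20, -18]
  [-∞, 0, -15]
  [-4, -∞, 0]
D(1):
  [0, -20, -18]
  [-∞, 0, -15]
  [-4, -24, 0]
D(2):
  [0, -20, -18]
  [-∞, 0, -15]
  [-4, -24, 0]
D(3):
  [0, -20, -18]
  [-19, 0, -15]
  [-4, -24, 0]
Answer: A*[1][2] = -20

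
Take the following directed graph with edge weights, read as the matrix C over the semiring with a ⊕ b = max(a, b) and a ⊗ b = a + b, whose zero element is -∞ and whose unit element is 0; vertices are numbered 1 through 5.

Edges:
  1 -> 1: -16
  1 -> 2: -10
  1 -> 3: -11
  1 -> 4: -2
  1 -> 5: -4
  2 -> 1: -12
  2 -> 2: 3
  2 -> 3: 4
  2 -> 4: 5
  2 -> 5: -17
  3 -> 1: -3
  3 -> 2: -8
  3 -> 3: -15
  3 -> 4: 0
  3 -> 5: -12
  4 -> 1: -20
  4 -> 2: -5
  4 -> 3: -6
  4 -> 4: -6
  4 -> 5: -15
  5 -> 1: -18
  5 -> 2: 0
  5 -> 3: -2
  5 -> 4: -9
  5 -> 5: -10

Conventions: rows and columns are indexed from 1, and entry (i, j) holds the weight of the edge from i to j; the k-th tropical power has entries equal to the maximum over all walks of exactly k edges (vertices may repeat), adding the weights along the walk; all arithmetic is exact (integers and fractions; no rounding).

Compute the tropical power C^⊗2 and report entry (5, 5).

C^⊗2:
  [-14, -4, -6, -5, -14]
  [1, 6, 7, 8, -8]
  [-18, -5, -4, -3, -7]
  [-9, -2, -1, 0, -18]
  [-5, 3, 4, 5, -14]
Key observation: the optimum is the walk 5->3->5, with weight (-2) + (-12) = -14.
Optimal value attained by: walk 5->3->5.
Answer: (C^⊗2)[5][5] = -14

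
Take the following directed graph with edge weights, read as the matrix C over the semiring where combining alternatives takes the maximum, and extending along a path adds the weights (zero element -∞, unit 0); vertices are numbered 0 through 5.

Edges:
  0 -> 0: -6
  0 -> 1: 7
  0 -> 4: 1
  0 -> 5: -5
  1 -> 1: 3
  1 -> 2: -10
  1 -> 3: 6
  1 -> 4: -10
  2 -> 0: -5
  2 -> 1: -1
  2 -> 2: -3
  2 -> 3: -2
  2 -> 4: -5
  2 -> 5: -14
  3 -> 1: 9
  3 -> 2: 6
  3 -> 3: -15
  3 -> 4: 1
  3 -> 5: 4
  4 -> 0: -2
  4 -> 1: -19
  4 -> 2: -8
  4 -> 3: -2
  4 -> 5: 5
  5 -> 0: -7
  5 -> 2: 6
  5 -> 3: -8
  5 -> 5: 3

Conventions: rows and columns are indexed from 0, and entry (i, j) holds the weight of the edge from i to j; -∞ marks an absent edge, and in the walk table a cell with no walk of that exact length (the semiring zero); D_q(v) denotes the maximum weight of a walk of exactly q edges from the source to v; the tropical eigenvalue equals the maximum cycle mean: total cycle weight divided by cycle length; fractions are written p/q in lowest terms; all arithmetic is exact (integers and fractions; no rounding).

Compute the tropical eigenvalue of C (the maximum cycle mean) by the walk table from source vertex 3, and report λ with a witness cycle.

q=0: [-∞, -∞, -∞, 0, -∞, -∞]
q=1: [-∞, 9, 6, -15, 1, 4]
q=2: [1, 12, 10, 15, 1, 7]
q=3: [5, 24, 21, 18, 16, 19]
q=4: [16, 27, 25, 30, 19, 22]
q=5: [20, 39, 36, 33, 31, 34]
q=6: [31, 42, 40, 45, 34, 37]
Optimal cycle mean attained by: cycle 1->3->1, total 6 + 9, length 2.
Answer: λ = 15/2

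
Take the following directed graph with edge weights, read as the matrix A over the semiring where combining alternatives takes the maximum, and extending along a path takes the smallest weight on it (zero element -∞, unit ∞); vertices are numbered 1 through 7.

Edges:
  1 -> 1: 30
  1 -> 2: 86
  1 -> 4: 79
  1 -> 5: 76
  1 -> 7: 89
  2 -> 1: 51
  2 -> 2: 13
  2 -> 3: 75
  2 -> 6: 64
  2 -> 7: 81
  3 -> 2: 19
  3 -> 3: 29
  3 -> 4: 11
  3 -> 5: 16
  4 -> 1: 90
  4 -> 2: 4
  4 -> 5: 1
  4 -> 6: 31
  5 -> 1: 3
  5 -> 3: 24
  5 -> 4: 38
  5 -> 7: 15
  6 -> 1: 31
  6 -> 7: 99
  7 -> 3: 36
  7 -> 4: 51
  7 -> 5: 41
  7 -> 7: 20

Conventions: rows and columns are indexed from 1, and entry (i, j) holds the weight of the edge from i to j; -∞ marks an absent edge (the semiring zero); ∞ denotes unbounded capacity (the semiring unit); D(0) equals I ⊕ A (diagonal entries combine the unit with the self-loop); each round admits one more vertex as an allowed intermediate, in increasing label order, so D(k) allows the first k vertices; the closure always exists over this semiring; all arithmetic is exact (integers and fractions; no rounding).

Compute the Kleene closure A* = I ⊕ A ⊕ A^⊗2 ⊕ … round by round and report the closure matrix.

D(0):
  [∞, 86, -∞, 79, 76, -∞, 89]
  [51, ∞, 75, -∞, -∞, 64, 81]
  [-∞, 19, ∞, 11, 16, -∞, -∞]
  [90, 4, -∞, ∞, 1, 31, -∞]
  [3, -∞, 24, 38, ∞, -∞, 15]
  [31, -∞, -∞, -∞, -∞, ∞, 99]
  [-∞, -∞, 36, 51, 41, -∞, ∞]
D(1):
  [∞, 86, -∞, 79, 76, -∞, 89]
  [51, ∞, 75, 51, 51, 64, 81]
  [-∞, 19, ∞, 11, 16, -∞, -∞]
  [90, 86, -∞, ∞, 76, 31, 89]
  [3, 3, 24, 38, ∞, -∞, 15]
  [31, 31, -∞, 31, 31, ∞, 99]
  [-∞, -∞, 36, 51, 41, -∞, ∞]
D(2):
  [∞, 86, 75, 79, 76, 64, 89]
  [51, ∞, 75, 51, 51, 64, 81]
  [19, 19, ∞, 19, 19, 19, 19]
  [90, 86, 75, ∞, 76, 64, 89]
  [3, 3, 24, 38, ∞, 3, 15]
  [31, 31, 31, 31, 31, ∞, 99]
  [-∞, -∞, 36, 51, 41, -∞, ∞]
D(3):
  [∞, 86, 75, 79, 76, 64, 89]
  [51, ∞, 75, 51, 51, 64, 81]
  [19, 19, ∞, 19, 19, 19, 19]
  [90, 86, 75, ∞, 76, 64, 89]
  [19, 19, 24, 38, ∞, 19, 19]
  [31, 31, 31, 31, 31, ∞, 99]
  [19, 19, 36, 51, 41, 19, ∞]
D(4):
  [∞, 86, 75, 79, 76, 64, 89]
  [51, ∞, 75, 51, 51, 64, 81]
  [19, 19, ∞, 19, 19, 19, 19]
  [90, 86, 75, ∞, 76, 64, 89]
  [38, 38, 38, 38, ∞, 38, 38]
  [31, 31, 31, 31, 31, ∞, 99]
  [51, 51, 51, 51, 51, 51, ∞]
D(5):
  [∞, 86, 75, 79, 76, 64, 89]
  [51, ∞, 75, 51, 51, 64, 81]
  [19, 19, ∞, 19, 19, 19, 19]
  [90, 86, 75, ∞, 76, 64, 89]
  [38, 38, 38, 38, ∞, 38, 38]
  [31, 31, 31, 31, 31, ∞, 99]
  [51, 51, 51, 51, 51, 51, ∞]
D(6):
  [∞, 86, 75, 79, 76, 64, 89]
  [51, ∞, 75, 51, 51, 64, 81]
  [19, 19, ∞, 19, 19, 19, 19]
  [90, 86, 75, ∞, 76, 64, 89]
  [38, 38, 38, 38, ∞, 38, 38]
  [31, 31, 31, 31, 31, ∞, 99]
  [51, 51, 51, 51, 51, 51, ∞]
D(7):
  [∞, 86, 75, 79, 76, 64, 89]
  [51, ∞, 75, 51, 51, 64, 81]
  [19, 19, ∞, 19, 19, 19, 19]
  [90, 86, 75, ∞, 76, 64, 89]
  [38, 38, 38, 38, ∞, 38, 38]
  [51, 51, 51, 51, 51, ∞, 99]
  [51, 51, 51, 51, 51, 51, ∞]
Answer: A* = [[∞, 86, 75, 79, 76, 64, 89], [51, ∞, 75, 51, 51, 64, 81], [19, 19, ∞, 19, 19, 19, 19], [90, 86, 75, ∞, 76, 64, 89], [38, 38, 38, 38, ∞, 38, 38], [51, 51, 51, 51, 51, ∞, 99], [51, 51, 51, 51, 51, 51, ∞]]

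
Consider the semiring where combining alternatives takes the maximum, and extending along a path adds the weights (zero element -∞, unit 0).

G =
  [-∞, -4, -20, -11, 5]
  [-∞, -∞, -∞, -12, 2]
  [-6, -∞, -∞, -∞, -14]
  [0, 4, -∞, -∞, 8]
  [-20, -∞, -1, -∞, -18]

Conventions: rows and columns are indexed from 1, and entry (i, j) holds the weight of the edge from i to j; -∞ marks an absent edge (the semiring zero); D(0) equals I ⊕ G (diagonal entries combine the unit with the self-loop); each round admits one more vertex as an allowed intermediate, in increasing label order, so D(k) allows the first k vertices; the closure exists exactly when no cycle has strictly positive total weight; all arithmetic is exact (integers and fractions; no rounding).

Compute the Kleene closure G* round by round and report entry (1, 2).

D(0):
  [0, -4, -20, -11, 5]
  [-∞, 0, -∞, -12, 2]
  [-6, -∞, 0, -∞, -14]
  [0, 4, -∞, 0, 8]
  [-20, -∞, -1, -∞, 0]
D(1):
  [0, -4, -20, -11, 5]
  [-∞, 0, -∞, -12, 2]
  [-6, -10, 0, -17, -1]
  [0, 4, -20, 0, 8]
  [-20, -24, -1, -31, 0]
D(2):
  [0, -4, -20, -11, 5]
  [-∞, 0, -∞, -12, 2]
  [-6, -10, 0, -17, -1]
  [0, 4, -20, 0, 8]
  [-20, -24, -1, -31, 0]
D(3):
  [0, -4, -20, -11, 5]
  [-∞, 0, -∞, -12, 2]
  [-6, -10, 0, -17, -1]
  [0, 4, -20, 0, 8]
  [-7, -11, -1, -18, 0]
D(4):
  [0, -4, -20, -11, 5]
  [-12, 0, -32, -12, 2]
  [-6, -10, 0, -17, -1]
  [0, 4, -20, 0, 8]
  [-7, -11, -1, -18, 0]
D(5):
  [0, -4, 4, -11, 5]
  [-5, 0, 1, -12, 2]
  [-6, -10, 0, -17, -1]
  [1, 4, 7, 0, 8]
  [-7, -11, -1, -18, 0]
Answer: G*[1][2] = -4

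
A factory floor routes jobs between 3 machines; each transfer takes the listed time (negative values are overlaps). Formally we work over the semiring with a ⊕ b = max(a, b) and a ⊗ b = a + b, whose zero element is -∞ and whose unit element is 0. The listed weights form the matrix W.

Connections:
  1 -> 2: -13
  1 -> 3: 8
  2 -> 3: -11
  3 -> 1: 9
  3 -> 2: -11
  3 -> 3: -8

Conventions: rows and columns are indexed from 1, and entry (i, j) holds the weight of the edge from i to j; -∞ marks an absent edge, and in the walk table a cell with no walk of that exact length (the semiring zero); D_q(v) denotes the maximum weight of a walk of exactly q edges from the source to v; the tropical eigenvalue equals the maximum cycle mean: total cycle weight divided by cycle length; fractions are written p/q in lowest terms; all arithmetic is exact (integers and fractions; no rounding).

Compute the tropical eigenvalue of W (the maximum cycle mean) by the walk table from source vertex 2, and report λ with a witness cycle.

q=0: [-∞, 0, -∞]
q=1: [-∞, -∞, -11]
q=2: [-2, -22, -19]
q=3: [-10, -15, 6]
Optimal cycle mean attained by: cycle 1->3->1, total 8 + 9, length 2.
Answer: λ = 17/2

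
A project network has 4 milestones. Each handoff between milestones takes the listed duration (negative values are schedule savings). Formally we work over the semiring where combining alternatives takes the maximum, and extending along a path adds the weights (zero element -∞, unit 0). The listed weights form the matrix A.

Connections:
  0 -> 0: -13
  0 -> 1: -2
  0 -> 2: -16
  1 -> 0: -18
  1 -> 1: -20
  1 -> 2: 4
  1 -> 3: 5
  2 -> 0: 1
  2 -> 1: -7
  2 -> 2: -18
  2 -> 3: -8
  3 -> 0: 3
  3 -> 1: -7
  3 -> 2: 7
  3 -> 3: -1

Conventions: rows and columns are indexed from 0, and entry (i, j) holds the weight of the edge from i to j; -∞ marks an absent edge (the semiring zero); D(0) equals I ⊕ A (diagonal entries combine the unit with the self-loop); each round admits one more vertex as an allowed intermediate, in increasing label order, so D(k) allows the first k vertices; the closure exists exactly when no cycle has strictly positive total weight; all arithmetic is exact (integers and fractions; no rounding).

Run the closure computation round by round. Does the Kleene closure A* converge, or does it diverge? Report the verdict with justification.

D(0):
  [0, -2, -16, -∞]
  [-18, 0, 4, 5]
  [1, -7, 0, -8]
  [3, -7, 7, 0]
D(1):
  [0, -2, -16, -∞]
  [-18, 0, 4, 5]
  [1, -1, 0, -8]
  [3, 1, 7, 0]
Detection: at round 2, diagonal entry (2, 2) turns strictly positive.
Key observation: the cycle 2->0->1->2 has total weight 1 + (-2) + 4, which is strictly positive.
Answer: DIVERGES — positive cycle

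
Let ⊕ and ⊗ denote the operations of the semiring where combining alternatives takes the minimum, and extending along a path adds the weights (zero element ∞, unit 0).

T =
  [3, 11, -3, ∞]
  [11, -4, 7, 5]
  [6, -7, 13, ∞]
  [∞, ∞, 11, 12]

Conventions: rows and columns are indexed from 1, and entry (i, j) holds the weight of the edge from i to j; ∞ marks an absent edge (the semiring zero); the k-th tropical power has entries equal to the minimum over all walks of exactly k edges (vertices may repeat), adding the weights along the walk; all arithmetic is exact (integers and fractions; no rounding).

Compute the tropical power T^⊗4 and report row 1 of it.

T^⊗2:
  [3, -10, 0, 16]
  [7, -8, 3, 1]
  [4, -11, 0, -2]
  [17, 4, 23, 24]
T^⊗3:
  [1, -14, -3, -5]
  [3, -12, -1, -3]
  [0, -15, -4, -6]
  [15, 0, 11, 9]
T^⊗4:
  [-3, -18, -7, -9]
  [-1, -16, -5, -7]
  [-4, -19, -8, -10]
  [11, -4, 7, 5]
Answer: row 1 of T^⊗4 = [-3, -18, -7, -9]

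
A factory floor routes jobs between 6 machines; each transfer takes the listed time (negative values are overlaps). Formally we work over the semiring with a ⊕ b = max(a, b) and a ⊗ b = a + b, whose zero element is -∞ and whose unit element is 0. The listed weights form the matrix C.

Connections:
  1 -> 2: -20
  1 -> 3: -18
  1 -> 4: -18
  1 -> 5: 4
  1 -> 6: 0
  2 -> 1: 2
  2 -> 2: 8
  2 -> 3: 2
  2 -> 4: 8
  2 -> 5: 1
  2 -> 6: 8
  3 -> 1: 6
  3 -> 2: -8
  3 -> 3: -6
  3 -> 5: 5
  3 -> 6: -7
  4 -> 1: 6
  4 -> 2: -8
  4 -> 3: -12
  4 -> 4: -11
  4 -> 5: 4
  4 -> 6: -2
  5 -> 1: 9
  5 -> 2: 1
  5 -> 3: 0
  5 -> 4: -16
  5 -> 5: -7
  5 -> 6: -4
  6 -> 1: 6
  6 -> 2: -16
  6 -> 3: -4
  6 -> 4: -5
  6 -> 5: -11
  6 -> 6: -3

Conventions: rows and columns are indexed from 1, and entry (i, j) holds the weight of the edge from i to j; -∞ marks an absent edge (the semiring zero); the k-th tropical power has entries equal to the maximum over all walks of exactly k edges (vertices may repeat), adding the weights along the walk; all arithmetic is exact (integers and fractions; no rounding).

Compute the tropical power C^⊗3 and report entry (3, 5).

C^⊗2:
  [13, 5, 4, -5, -3, 0]
  [14, 16, 10, 16, 12, 16]
  [14, 6, 5, 0, 10, 6]
  [13, 5, 4, 0, 10, 6]
  [6, 9, 3, 9, 13, 9]
  [3, -8, -7, -8, 10, 6]
C^⊗3:
  [10, 13, 7, 13, 17, 13]
  [22, 24, 18, 24, 20, 24]
  [19, 14, 10, 14, 18, 14]
  [19, 13, 10, 13, 17, 13]
  [22, 17, 13, 17, 13, 17]
  [19, 11, 10, 1, 7, 6]
Key observation: the optimum is the walk 3->5->1->5, with weight 5 + 9 + 4 = 18.
Optimal value attained by: walk 3->5->1->5.
Answer: (C^⊗3)[3][5] = 18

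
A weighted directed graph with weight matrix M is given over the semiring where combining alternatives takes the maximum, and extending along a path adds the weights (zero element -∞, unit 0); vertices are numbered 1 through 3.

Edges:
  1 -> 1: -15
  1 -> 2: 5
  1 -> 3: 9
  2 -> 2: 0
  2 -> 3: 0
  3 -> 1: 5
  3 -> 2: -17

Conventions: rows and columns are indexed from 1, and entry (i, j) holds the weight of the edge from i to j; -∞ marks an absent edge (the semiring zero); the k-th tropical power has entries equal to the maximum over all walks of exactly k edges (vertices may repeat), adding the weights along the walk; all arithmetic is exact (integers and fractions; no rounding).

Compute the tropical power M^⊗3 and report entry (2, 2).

M^⊗2:
  [14, 5, 5]
  [5, 0, 0]
  [-10, 10, 14]
M^⊗3:
  [10, 19, 23]
  [5, 10, 14]
  [19, 10, 10]
Key observation: the optimum is the walk 2->3->1->2, with weight 0 + 5 + 5 = 10.
Optimal value attained by: walk 2->3->1->2.
Answer: (M^⊗3)[2][2] = 10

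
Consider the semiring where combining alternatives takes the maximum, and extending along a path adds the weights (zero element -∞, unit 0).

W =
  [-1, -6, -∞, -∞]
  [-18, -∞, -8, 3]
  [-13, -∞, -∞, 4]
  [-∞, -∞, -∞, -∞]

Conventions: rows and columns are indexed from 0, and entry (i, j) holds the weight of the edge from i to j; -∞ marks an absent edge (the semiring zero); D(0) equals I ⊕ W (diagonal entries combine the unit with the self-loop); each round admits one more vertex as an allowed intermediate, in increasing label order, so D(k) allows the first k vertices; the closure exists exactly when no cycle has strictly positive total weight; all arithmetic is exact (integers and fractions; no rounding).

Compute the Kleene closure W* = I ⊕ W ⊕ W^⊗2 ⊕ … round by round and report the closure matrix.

D(0):
  [0, -6, -∞, -∞]
  [-18, 0, -8, 3]
  [-13, -∞, 0, 4]
  [-∞, -∞, -∞, 0]
D(1):
  [0, -6, -∞, -∞]
  [-18, 0, -8, 3]
  [-13, -19, 0, 4]
  [-∞, -∞, -∞, 0]
D(2):
  [0, -6, -14, -3]
  [-18, 0, -8, 3]
  [-13, -19, 0, 4]
  [-∞, -∞, -∞, 0]
D(3):
  [0, -6, -14, -3]
  [-18, 0, -8, 3]
  [-13, -19, 0, 4]
  [-∞, -∞, -∞, 0]
D(4):
  [0, -6, -14, -3]
  [-18, 0, -8, 3]
  [-13, -19, 0, 4]
  [-∞, -∞, -∞, 0]
Answer: W* = [[0, -6, -14, -3], [-18, 0, -8, 3], [-13, -19, 0, 4], [-∞, -∞, -∞, 0]]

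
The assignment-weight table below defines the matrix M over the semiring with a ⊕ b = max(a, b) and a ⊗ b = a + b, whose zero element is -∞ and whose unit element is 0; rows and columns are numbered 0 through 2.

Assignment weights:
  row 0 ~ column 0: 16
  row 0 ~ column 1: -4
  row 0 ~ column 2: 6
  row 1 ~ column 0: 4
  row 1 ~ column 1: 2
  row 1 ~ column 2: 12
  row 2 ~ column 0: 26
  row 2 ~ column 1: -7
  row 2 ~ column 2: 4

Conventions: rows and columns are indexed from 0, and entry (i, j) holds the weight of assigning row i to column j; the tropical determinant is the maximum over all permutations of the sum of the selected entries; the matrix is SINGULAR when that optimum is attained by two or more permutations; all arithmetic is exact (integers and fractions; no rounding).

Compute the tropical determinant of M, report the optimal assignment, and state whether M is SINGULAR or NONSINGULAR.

σ = (0, 1, 2): 16 + 2 + 4 = 22
σ = (0, 2, 1): 16 + 12 + (-7) = 21
σ = (1, 0, 2): (-4) + 4 + 4 = 4
σ = (1, 2, 0): (-4) + 12 + 26 = 34
σ = (2, 0, 1): 6 + 4 + (-7) = 3
σ = (2, 1, 0): 6 + 2 + 26 = 34
Optimal value attained by: σ = (1, 2, 0).
Answer: det⊕(M) = 34; verdict: SINGULAR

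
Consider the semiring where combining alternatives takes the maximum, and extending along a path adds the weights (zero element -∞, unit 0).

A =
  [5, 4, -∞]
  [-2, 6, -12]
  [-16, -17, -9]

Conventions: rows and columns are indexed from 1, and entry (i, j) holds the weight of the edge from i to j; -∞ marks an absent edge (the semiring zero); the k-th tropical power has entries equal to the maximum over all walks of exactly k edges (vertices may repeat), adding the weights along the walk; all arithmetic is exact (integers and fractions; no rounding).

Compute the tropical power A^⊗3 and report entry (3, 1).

A^⊗2:
  [10, 10, -8]
  [4, 12, -6]
  [-11, -11, -18]
A^⊗3:
  [15, 16, -2]
  [10, 18, 0]
  [-6, -5, -23]
Key observation: the optimum is the walk 3->1->1->1, with weight (-16) + 5 + 5 = -6.
Optimal value attained by: walk 3->1->1->1.
Answer: (A^⊗3)[3][1] = -6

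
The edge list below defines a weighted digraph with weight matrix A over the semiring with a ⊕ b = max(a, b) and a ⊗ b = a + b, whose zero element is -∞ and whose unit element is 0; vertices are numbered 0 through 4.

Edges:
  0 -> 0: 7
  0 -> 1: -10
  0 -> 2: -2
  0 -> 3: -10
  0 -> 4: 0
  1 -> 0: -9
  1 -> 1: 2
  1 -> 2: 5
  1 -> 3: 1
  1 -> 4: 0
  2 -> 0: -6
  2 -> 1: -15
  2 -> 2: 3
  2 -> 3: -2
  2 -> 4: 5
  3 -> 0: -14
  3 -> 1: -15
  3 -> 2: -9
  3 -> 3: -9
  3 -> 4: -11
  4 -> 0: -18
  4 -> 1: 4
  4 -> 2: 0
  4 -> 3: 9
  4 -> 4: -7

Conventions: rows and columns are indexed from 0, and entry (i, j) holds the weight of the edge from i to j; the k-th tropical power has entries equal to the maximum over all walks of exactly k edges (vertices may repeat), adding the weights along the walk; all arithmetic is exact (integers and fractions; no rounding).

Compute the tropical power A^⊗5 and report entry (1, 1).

A^⊗2:
  [14, 4, 5, 9, 7]
  [-1, 4, 8, 9, 10]
  [1, 9, 6, 14, 8]
  [-7, -7, -6, -2, -4]
  [-5, 6, 9, 5, 5]
A^⊗3:
  [21, 11, 12, 16, 14]
  [6, 14, 11, 19, 13]
  [8, 12, 14, 17, 11]
  [0, 0, -2, 5, -1]
  [3, 9, 12, 14, 14]
A^⊗4:
  [28, 18, 19, 23, 21]
  [13, 17, 19, 22, 16]
  [15, 15, 17, 20, 19]
  [7, 3, 5, 8, 3]
  [10, 18, 15, 23, 17]
A^⊗5:
  [35, 25, 26, 30, 28]
  [20, 20, 22, 25, 24]
  [22, 23, 20, 28, 22]
  [14, 7, 8, 12, 10]
  [17, 21, 23, 26, 20]
Key observation: the optimum is the walk 1->2->2->2->4->1, with weight 5 + 3 + 3 + 5 + 4 = 20.
Optimal value attained by: walk 1->2->2->2->4->1.
Answer: (A^⊗5)[1][1] = 20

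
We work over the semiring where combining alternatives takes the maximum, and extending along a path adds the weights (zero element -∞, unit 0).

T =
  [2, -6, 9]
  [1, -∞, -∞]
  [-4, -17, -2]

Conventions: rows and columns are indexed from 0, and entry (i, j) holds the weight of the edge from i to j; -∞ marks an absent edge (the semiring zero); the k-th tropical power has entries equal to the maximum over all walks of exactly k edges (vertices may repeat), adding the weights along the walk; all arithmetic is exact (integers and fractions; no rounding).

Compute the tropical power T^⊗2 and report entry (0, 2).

T^⊗2:
  [5, -4, 11]
  [3, -5, 10]
  [-2, -10, 5]
Key observation: the optimum is the walk 0->0->2, with weight 2 + 9 = 11.
Optimal value attained by: walk 0->0->2.
Answer: (T^⊗2)[0][2] = 11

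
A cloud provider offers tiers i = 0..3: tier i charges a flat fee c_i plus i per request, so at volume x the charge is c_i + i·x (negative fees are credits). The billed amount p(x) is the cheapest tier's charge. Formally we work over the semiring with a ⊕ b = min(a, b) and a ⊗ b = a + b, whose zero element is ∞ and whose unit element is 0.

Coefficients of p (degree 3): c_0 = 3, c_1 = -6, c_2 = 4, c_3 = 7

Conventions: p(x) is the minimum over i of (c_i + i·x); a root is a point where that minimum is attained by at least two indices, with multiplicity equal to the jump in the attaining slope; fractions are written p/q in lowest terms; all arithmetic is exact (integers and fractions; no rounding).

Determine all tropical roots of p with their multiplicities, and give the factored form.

hull edge (i=0, c=3) to (i=1, c=-6): slope -9, span 1
hull edge (i=1, c=-6) to (i=3, c=7): slope 13/2, span 2
Factored form: p(x) = 7 ⊗ (x ⊕ (-13/2)) ⊗ (x ⊕ (-13/2)) ⊗ (x ⊕ 9)
Answer: roots = -13/2 (mult 2), 9 (mult 1)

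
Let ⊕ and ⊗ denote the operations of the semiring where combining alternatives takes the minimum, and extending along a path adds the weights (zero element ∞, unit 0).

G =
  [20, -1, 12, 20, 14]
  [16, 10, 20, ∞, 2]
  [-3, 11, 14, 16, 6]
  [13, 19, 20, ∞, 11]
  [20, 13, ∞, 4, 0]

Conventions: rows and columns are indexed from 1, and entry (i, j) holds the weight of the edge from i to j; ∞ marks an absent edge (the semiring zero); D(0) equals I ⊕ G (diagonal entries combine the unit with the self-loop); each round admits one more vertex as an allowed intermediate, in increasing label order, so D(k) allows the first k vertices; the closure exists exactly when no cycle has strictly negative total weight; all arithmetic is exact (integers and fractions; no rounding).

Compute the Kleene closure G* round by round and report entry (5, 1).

D(0):
  [0, -1, 12, 20, 14]
  [16, 0, 20, ∞, 2]
  [-3, 11, 0, 16, 6]
  [13, 19, 20, 0, 11]
  [20, 13, ∞, 4, 0]
D(1):
  [0, -1, 12, 20, 14]
  [16, 0, 20, 36, 2]
  [-3, -4, 0, 16, 6]
  [13, 12, 20, 0, 11]
  [20, 13, 32, 4, 0]
D(2):
  [0, -1, 12, 20, 1]
  [16, 0, 20, 36, 2]
  [-3, -4, 0, 16, -2]
  [13, 12, 20, 0, 11]
  [20, 13, 32, 4, 0]
D(3):
  [0, -1, 12, 20, 1]
  [16, 0, 20, 36, 2]
  [-3, -4, 0, 16, -2]
  [13, 12, 20, 0, 11]
  [20, 13, 32, 4, 0]
D(4):
  [0, -1, 12, 20, 1]
  [16, 0, 20, 36, 2]
  [-3, -4, 0, 16, -2]
  [13, 12, 20, 0, 11]
  [17, 13, 24, 4, 0]
D(5):
  [0, -1, 12, 5, 1]
  [16, 0, 20, 6, 2]
  [-3, -4, 0, 2, -2]
  [13, 12, 20, 0, 11]
  [17, 13, 24, 4, 0]
Answer: G*[5][1] = 17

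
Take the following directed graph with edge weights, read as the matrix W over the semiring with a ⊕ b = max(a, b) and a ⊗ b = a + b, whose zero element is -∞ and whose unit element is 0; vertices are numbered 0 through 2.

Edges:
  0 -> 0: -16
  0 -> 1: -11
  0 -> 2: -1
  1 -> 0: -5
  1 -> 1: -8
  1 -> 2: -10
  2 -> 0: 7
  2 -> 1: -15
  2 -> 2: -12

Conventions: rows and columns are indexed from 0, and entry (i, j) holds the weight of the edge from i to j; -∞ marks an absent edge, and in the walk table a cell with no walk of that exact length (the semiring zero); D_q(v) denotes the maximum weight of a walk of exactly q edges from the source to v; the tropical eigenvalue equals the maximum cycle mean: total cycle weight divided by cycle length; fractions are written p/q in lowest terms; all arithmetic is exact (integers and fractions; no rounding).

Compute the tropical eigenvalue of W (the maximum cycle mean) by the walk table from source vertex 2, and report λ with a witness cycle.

q=0: [-∞, -∞, 0]
q=1: [7, -15, -12]
q=2: [-5, -4, 6]
q=3: [13, -9, -6]
Optimal cycle mean attained by: cycle 0->2->0, total (-1) + 7, length 2.
Answer: λ = 3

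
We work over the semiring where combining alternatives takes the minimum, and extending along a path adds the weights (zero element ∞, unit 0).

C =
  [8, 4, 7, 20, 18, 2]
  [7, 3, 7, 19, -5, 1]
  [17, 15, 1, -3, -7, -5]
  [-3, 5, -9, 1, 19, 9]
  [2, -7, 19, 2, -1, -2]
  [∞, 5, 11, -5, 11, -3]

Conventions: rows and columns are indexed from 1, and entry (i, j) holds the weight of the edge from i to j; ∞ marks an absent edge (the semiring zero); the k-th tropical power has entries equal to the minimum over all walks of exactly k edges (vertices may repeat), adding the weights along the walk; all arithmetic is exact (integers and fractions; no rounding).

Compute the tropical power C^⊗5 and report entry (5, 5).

C^⊗2:
  [11, 7, 8, -3, -1, -1]
  [-3, -12, 8, -4, -6, -7]
  [-6, -14, -12, -10, -8, -9]
  [-2, 1, -8, -12, -16, -14]
  [-1, -8, -7, -7, -12, -6]
  [-8, 0, -14, -8, 0, -6]
C^⊗3:
  [-6, -8, -12, -6, -2, -4]
  [-7, -13, -13, -12, -17, -11]
  [-13, -15, -19, -15, -19, -17]
  [-15, -23, -21, -19, -17, -18]
  [-10, -19, -16, -11, -14, -14]
  [-11, -7, -17, -17, -21, -19]
C^⊗4:
  [-9, -9, -15, -15, -19, -17]
  [-15, -24, -21, -16, -20, -19]
  [-18, -26, -24, -22, -26, -24]
  [-22, -24, -28, -24, -28, -26]
  [-14, -21, -20, -19, -24, -21]
  [-20, -28, -26, -24, -24, -23]
C^⊗5:
  [-18, -26, -24, -22, -22, -21]
  [-19, -27, -25, -24, -29, -26]
  [-25, -33, -31, -29, -31, -29]
  [-27, -35, -33, -31, -35, -33]
  [-22, -31, -28, -26, -27, -26]
  [-27, -31, -33, -29, -33, -31]
Key observation: the optimum is the walk 5->2->6->4->3->5, with weight (-7) + 1 + (-5) + (-9) + (-7) = -27.
Optimal value attained by: walk 5->2->6->4->3->5.
Answer: (C^⊗5)[5][5] = -27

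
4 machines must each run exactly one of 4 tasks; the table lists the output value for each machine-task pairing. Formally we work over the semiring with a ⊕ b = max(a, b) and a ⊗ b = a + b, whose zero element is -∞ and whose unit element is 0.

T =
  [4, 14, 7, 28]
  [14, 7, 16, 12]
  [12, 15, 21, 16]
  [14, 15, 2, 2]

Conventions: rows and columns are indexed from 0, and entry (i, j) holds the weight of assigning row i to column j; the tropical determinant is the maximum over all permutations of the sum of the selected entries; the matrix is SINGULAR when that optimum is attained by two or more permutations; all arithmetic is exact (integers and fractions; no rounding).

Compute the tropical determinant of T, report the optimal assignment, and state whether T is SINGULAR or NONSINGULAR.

σ = (0, 1, 2, 3): 4 + 7 + 21 + 2 = 34
σ = (0, 1, 3, 2): 4 + 7 + 16 + 2 = 29
σ = (0, 2, 1, 3): 4 + 16 + 15 + 2 = 37
σ = (0, 2, 3, 1): 4 + 16 + 16 + 15 = 51
σ = (0, 3, 1, 2): 4 + 12 + 15 + 2 = 33
σ = (0, 3, 2, 1): 4 + 12 + 21 + 15 = 52
σ = (1, 0, 2, 3): 14 + 14 + 21 + 2 = 51
σ = (1, 0, 3, 2): 14 + 14 + 16 + 2 = 46
σ = (1, 2, 0, 3): 14 + 16 + 12 + 2 = 44
σ = (1, 2, 3, 0): 14 + 16 + 16 + 14 = 60
σ = (1, 3, 0, 2): 14 + 12 + 12 + 2 = 40
σ = (1, 3, 2, 0): 14 + 12 + 21 + 14 = 61
σ = (2, 0, 1, 3): 7 + 14 + 15 + 2 = 38
σ = (2, 0, 3, 1): 7 + 14 + 16 + 15 = 52
σ = (2, 1, 0, 3): 7 + 7 + 12 + 2 = 28
σ = (2, 1, 3, 0): 7 + 7 + 16 + 14 = 44
σ = (2, 3, 0, 1): 7 + 12 + 12 + 15 = 46
σ = (2, 3, 1, 0): 7 + 12 + 15 + 14 = 48
σ = (3, 0, 1, 2): 28 + 14 + 15 + 2 = 59
σ = (3, 0, 2, 1): 28 + 14 + 21 + 15 = 78
σ = (3, 1, 0, 2): 28 + 7 + 12 + 2 = 49
σ = (3, 1, 2, 0): 28 + 7 + 21 + 14 = 70
σ = (3, 2, 0, 1): 28 + 16 + 12 + 15 = 71
σ = (3, 2, 1, 0): 28 + 16 + 15 + 14 = 73
Optimal value attained by: σ = (3, 0, 2, 1).
Answer: det⊕(T) = 78; verdict: NONSINGULAR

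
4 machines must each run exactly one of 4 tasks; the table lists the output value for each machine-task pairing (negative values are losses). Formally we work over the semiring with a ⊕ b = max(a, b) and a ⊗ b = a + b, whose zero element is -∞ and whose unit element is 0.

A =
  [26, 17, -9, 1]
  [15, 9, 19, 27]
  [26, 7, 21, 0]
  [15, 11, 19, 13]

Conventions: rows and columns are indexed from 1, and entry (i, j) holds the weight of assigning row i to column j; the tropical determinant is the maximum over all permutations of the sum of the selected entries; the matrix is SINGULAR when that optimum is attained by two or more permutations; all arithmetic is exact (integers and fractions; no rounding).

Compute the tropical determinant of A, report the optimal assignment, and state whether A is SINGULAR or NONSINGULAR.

σ = (1, 2, 3, 4): 26 + 9 + 21 + 13 = 69
σ = (1, 2, 4, 3): 26 + 9 + 0 + 19 = 54
σ = (1, 3, 2, 4): 26 + 19 + 7 + 13 = 65
σ = (1, 3, 4, 2): 26 + 19 + 0 + 11 = 56
σ = (1, 4, 2, 3): 26 + 27 + 7 + 19 = 79
σ = (1, 4, 3, 2): 26 + 27 + 21 + 11 = 85
σ = (2, 1, 3, 4): 17 + 15 + 21 + 13 = 66
σ = (2, 1, 4, 3): 17 + 15 + 0 + 19 = 51
σ = (2, 3, 1, 4): 17 + 19 + 26 + 13 = 75
σ = (2, 3, 4, 1): 17 + 19 + 0 + 15 = 51
σ = (2, 4, 1, 3): 17 + 27 + 26 + 19 = 89
σ = (2, 4, 3, 1): 17 + 27 + 21 + 15 = 80
σ = (3, 1, 2, 4): (-9) + 15 + 7 + 13 = 26
σ = (3, 1, 4, 2): (-9) + 15 + 0 + 11 = 17
σ = (3, 2, 1, 4): (-9) + 9 + 26 + 13 = 39
σ = (3, 2, 4, 1): (-9) + 9 + 0 + 15 = 15
σ = (3, 4, 1, 2): (-9) + 27 + 26 + 11 = 55
σ = (3, 4, 2, 1): (-9) + 27 + 7 + 15 = 40
σ = (4, 1, 2, 3): 1 + 15 + 7 + 19 = 42
σ = (4, 1, 3, 2): 1 + 15 + 21 + 11 = 48
σ = (4, 2, 1, 3): 1 + 9 + 26 + 19 = 55
σ = (4, 2, 3, 1): 1 + 9 + 21 + 15 = 46
σ = (4, 3, 1, 2): 1 + 19 + 26 + 11 = 57
σ = (4, 3, 2, 1): 1 + 19 + 7 + 15 = 42
Optimal value attained by: σ = (2, 4, 1, 3).
Answer: det⊕(A) = 89; verdict: NONSINGULAR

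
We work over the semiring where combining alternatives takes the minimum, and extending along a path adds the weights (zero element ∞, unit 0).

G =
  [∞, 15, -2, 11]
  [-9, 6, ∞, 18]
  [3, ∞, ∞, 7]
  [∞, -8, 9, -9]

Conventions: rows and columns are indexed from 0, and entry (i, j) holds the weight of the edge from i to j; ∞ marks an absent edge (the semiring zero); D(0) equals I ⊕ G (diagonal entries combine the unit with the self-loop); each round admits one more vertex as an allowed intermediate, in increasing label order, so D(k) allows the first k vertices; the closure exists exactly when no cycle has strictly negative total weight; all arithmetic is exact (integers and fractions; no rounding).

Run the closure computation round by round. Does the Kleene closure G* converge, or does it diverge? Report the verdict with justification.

Detection: at round 0, diagonal entry (3, 3) turns strictly negative.
Key observation: the cycle 3->3 has total weight (-9), which is strictly negative.
Answer: DIVERGES — negative cycle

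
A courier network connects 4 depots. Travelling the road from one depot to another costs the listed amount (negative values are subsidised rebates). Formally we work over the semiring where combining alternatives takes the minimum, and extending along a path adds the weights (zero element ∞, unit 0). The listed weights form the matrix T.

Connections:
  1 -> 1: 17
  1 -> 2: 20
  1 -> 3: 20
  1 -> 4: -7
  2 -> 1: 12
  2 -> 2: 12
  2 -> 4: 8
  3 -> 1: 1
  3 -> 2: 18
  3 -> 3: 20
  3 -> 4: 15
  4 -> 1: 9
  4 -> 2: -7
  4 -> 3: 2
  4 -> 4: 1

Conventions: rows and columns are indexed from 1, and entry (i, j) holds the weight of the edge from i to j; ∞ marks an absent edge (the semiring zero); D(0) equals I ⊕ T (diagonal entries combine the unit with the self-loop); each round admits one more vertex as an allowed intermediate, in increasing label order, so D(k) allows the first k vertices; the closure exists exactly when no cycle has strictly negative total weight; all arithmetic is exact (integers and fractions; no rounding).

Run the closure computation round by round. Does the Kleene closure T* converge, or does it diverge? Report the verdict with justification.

D(0):
  [0, 20, 20, -7]
  [12, 0, ∞, 8]
  [1, 18, 0, 15]
  [9, -7, 2, 0]
D(1):
  [0, 20, 20, -7]
  [12, 0, 32, 5]
  [1, 18, 0, -6]
  [9, -7, 2, 0]
Detection: at round 2, diagonal entry (4, 4) turns strictly negative.
Key observation: the cycle 4->2->1->4 has total weight (-7) + 12 + (-7), which is strictly negative.
Answer: DIVERGES — negative cycle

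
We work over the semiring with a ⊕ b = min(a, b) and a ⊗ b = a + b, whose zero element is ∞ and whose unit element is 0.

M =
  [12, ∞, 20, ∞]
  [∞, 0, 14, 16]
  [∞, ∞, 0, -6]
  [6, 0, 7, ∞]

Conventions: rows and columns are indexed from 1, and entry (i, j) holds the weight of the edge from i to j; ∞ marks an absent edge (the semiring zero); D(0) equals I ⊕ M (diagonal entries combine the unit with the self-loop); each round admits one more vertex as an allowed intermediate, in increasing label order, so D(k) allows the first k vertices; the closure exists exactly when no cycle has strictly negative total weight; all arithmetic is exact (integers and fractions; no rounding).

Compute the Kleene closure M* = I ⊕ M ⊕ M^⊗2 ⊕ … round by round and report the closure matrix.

D(0):
  [0, ∞, 20, ∞]
  [∞, 0, 14, 16]
  [∞, ∞, 0, -6]
  [6, 0, 7, 0]
D(1):
  [0, ∞, 20, ∞]
  [∞, 0, 14, 16]
  [∞, ∞, 0, -6]
  [6, 0, 7, 0]
D(2):
  [0, ∞, 20, ∞]
  [∞, 0, 14, 16]
  [∞, ∞, 0, -6]
  [6, 0, 7, 0]
D(3):
  [0, ∞, 20, 14]
  [∞, 0, 14, 8]
  [∞, ∞, 0, -6]
  [6, 0, 7, 0]
D(4):
  [0, 14, 20, 14]
  [14, 0, 14, 8]
  [0, -6, 0, -6]
  [6, 0, 7, 0]
Answer: M* = [[0, 14, 20, 14], [14, 0, 14, 8], [0, -6, 0, -6], [6, 0, 7, 0]]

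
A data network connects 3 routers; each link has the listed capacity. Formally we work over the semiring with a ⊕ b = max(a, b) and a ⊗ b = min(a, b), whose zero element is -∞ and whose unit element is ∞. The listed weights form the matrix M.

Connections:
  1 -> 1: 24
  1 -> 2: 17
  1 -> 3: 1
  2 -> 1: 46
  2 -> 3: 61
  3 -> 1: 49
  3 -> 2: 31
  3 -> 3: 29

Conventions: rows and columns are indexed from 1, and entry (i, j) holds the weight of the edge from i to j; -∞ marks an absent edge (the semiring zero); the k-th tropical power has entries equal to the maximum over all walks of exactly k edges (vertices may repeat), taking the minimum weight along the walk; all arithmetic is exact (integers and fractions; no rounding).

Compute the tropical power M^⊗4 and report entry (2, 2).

M^⊗2:
  [24, 17, 17]
  [49, 31, 29]
  [31, 29, 31]
M^⊗3:
  [24, 17, 17]
  [31, 29, 31]
  [31, 31, 29]
M^⊗4:
  [24, 17, 17]
  [31, 31, 29]
  [31, 29, 31]
Key observation: the optimum is the walk 2->3->2->3->2, with weight 61 min 31 min 61 min 31 = 31.
Optimal value attained by: walk 2->3->2->3->2.
Answer: (M^⊗4)[2][2] = 31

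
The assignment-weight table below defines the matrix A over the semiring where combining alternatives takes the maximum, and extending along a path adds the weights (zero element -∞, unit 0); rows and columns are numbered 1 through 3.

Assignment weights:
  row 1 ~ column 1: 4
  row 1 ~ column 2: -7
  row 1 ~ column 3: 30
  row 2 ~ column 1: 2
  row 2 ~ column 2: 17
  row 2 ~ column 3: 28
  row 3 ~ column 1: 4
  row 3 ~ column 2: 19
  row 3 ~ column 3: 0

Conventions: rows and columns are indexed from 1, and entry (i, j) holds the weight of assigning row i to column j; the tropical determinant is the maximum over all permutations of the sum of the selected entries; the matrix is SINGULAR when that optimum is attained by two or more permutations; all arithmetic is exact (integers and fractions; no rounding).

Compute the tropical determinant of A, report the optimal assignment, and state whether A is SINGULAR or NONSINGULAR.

σ = (1, 2, 3): 4 + 17 + 0 = 21
σ = (1, 3, 2): 4 + 28 + 19 = 51
σ = (2, 1, 3): (-7) + 2 + 0 = -5
σ = (2, 3, 1): (-7) + 28 + 4 = 25
σ = (3, 1, 2): 30 + 2 + 19 = 51
σ = (3, 2, 1): 30 + 17 + 4 = 51
Optimal value attained by: σ = (1, 3, 2).
Answer: det⊕(A) = 51; verdict: SINGULAR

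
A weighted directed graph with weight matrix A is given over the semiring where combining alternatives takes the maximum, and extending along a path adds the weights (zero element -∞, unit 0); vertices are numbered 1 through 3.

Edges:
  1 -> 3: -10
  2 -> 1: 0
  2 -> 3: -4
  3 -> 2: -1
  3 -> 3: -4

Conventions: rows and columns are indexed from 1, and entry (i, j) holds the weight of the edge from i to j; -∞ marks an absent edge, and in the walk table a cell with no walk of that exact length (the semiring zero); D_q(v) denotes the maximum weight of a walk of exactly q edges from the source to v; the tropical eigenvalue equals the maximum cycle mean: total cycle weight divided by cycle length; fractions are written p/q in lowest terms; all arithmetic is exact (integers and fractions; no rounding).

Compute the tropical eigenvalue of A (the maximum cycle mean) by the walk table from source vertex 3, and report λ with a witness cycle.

q=0: [-∞, -∞, 0]
q=1: [-∞, -1, -4]
q=2: [-1, -5, -5]
q=3: [-5, -6, -9]
Optimal cycle mean attained by: cycle 2->3->2, total (-4) + (-1), length 2.
Answer: λ = -5/2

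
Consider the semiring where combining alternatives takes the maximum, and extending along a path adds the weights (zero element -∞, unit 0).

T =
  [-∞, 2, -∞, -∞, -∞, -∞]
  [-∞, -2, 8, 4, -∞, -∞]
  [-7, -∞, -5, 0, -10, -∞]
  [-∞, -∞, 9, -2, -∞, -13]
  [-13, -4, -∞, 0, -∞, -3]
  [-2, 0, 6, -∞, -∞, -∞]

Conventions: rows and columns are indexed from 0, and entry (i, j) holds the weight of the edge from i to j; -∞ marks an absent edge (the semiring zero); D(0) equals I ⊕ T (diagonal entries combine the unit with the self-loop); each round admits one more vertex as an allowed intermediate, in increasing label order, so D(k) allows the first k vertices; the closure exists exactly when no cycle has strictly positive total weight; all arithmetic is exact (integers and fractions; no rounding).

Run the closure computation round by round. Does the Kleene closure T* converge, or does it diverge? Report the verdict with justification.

D(0):
  [0, 2, -∞, -∞, -∞, -∞]
  [-∞, 0, 8, 4, -∞, -∞]
  [-7, -∞, 0, 0, -10, -∞]
  [-∞, -∞, 9, 0, -∞, -13]
  [-13, -4, -∞, 0, 0, -3]
  [-2, 0, 6, -∞, -∞, 0]
D(1):
  [0, 2, -∞, -∞, -∞, -∞]
  [-∞, 0, 8, 4, -∞, -∞]
  [-7, -5, 0, 0, -10, -∞]
  [-∞, -∞, 9, 0, -∞, -13]
  [-13, -4, -∞, 0, 0, -3]
  [-2, 0, 6, -∞, -∞, 0]
Detection: at round 2, diagonal entry (2, 2) turns strictly positive.
Key observation: the cycle 2->0->1->2 has total weight (-7) + 2 + 8, which is strictly positive.
Answer: DIVERGES — positive cycle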